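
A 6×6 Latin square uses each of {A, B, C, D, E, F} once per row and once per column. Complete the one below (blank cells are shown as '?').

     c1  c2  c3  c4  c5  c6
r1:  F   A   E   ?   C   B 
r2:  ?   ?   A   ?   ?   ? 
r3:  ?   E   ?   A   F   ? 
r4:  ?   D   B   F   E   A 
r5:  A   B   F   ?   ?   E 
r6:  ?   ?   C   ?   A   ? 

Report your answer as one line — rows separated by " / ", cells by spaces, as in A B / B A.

row 1 has {A,B,C,E,F}; column 4 has {A,F} — only D is left for (r1,c4).
row 3 has {A,E,F}; column 3 has {A,B,C,E,F} — only D is left for (r3,c3).
row 3 has {A,D,E,F}; column 6 has {A,B,E} — only C is left for (r3,c6).
row 4 has {A,B,D,E,F}; column 1 has {A,F} — only C is left for (r4,c1).
row 5 has {A,B,E,F}; column 4 has {A,D,F} — only C is left for (r5,c4).
row 5 has {A,B,C,E,F}; column 5 has {A,C,E,F} — only D is left for (r5,c5).
row 6 has {A,C}; column 2 has {A,B,D,E} — only F is left for (r6,c2).
row 6 has {A,C,F}; column 6 has {A,B,C,E} — only D is left for (r6,c6).
row 2 has {A}; column 2 has {A,B,D,E,F} — only C is left for (r2,c2).
row 2 has {A,C}; column 5 has {A,C,D,E,F} — only B is left for (r2,c5).
row 2 has {A,B,C}; column 6 has {A,B,C,D,E} — only F is left for (r2,c6).
row 3 has {A,C,D,E,F}; column 1 has {A,C,F} — only B is left for (r3,c1).
row 6 has {A,C,D,F}; column 1 has {A,B,C,F} — only E is left for (r6,c1).
row 6 has {A,C,D,E,F}; column 4 has {A,C,D,F} — only B is left for (r6,c4).
row 2 has {A,B,C,F}; column 1 has {A,B,C,E,F} — only D is left for (r2,c1).
row 2 has {A,B,C,D,F}; column 4 has {A,B,C,D,F} — only E is left for (r2,c4).

F A E D C B / D C A E B F / B E D A F C / C D B F E A / A B F C D E / E F C B A D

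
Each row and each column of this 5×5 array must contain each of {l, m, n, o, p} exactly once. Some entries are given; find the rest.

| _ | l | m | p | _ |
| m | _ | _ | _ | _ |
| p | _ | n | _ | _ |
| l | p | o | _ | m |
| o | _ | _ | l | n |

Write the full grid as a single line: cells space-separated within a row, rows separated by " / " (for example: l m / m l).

n l m p o / m n l o p / p o n m l / l p o n m / o m p l n

Cell (r1,c1): row 1 has {l,m,p}; column 1 has {l,m,o,p} → n.
Cell (r1,c5): row 1 has {l,m,n,p}; column 5 has {m,n} → o.
Cell (r3,c5): row 3 has {n,p}; column 5 has {m,n,o} → l.
Cell (r4,c4): row 4 has {l,m,o,p}; column 4 has {l,p} → n.
Cell (r5,c2): row 5 has {l,n,o}; column 2 has {l,p} → m.
Cell (r5,c3): row 5 has {l,m,n,o}; column 3 has {m,n,o} → p.
Cell (r2,c3): row 2 has {m}; column 3 has {m,n,o,p} → l.
Cell (r2,c4): row 2 has {l,m}; column 4 has {l,n,p} → o.
Cell (r2,c5): row 2 has {l,m,o}; column 5 has {l,m,n,o} → p.
Cell (r3,c2): row 3 has {l,n,p}; column 2 has {l,m,p} → o.
Cell (r3,c4): row 3 has {l,n,o,p}; column 4 has {l,n,o,p} → m.
Cell (r2,c2): row 2 has {l,m,o,p}; column 2 has {l,m,o,p} → n.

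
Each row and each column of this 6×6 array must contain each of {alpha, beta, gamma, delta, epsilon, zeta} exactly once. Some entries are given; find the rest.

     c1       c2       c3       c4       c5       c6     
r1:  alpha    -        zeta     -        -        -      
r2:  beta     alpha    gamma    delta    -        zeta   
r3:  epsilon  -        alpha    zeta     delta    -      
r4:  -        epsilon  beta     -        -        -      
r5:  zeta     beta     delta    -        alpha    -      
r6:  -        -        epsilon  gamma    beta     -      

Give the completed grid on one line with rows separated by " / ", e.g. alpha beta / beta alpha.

(r2,c5): row 2 has {alpha,beta,gamma,delta,zeta}; column 5 has {alpha,beta,delta}, so it must be epsilon.
(r3,c2): row 3 has {alpha,delta,epsilon,zeta}; column 2 has {alpha,beta,epsilon}, so it must be gamma.
(r3,c6): row 3 has {alpha,gamma,delta,epsilon,zeta}; column 6 has {zeta}, so it must be beta.
(r4,c4): row 4 has {beta,epsilon}; column 4 has {gamma,delta,zeta}, so it must be alpha.
(r5,c4): row 5 has {alpha,beta,delta,zeta}; column 4 has {alpha,gamma,delta,zeta}, so it must be epsilon.
(r5,c6): row 5 has {alpha,beta,delta,epsilon,zeta}; column 6 has {beta,zeta}, so it must be gamma.
(r6,c1): row 6 has {beta,gamma,epsilon}; column 1 has {alpha,beta,epsilon,zeta}, so it must be delta.
(r6,c2): row 6 has {beta,gamma,delta,epsilon}; column 2 has {alpha,beta,gamma,epsilon}, so it must be zeta.
(r6,c6): row 6 has {beta,gamma,delta,epsilon,zeta}; column 6 has {beta,gamma,zeta}, so it must be alpha.
(r1,c2): row 1 has {alpha,zeta}; column 2 has {alpha,beta,gamma,epsilon,zeta}, so it must be delta.
(r1,c4): row 1 has {alpha,delta,zeta}; column 4 has {alpha,gamma,delta,epsilon,zeta}, so it must be beta.
(r1,c5): row 1 has {alpha,beta,delta,zeta}; column 5 has {alpha,beta,delta,epsilon}, so it must be gamma.
(r1,c6): row 1 has {alpha,beta,gamma,delta,zeta}; column 6 has {alpha,beta,gamma,zeta}, so it must be epsilon.
(r4,c1): row 4 has {alpha,beta,epsilon}; column 1 has {alpha,beta,delta,epsilon,zeta}, so it must be gamma.
(r4,c5): row 4 has {alpha,beta,gamma,epsilon}; column 5 has {alpha,beta,gamma,delta,epsilon}, so it must be zeta.
(r4,c6): row 4 has {alpha,beta,gamma,epsilon,zeta}; column 6 has {alpha,beta,gamma,epsilon,zeta}, so it must be delta.

alpha delta zeta beta gamma epsilon / beta alpha gamma delta epsilon zeta / epsilon gamma alpha zeta delta beta / gamma epsilon beta alpha zeta delta / zeta beta delta epsilon alpha gamma / delta zeta epsilon gamma beta alpha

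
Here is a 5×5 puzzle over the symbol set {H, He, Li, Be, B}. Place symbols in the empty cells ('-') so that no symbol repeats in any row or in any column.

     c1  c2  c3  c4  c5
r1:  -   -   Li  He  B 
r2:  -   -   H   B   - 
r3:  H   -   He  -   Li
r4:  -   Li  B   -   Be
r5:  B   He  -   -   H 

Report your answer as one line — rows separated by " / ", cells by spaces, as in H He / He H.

Be H Li He B / Li Be H B He / H B He Be Li / He Li B H Be / B He Be Li H

(r1,c1) = Be
(r1,c2) = H
(r2,c2) = Be
(r2,c5) = He
(r3,c2) = B
(r3,c4) = Be
(r4,c1) = He
(r4,c4) = H
(r5,c3) = Be
(r5,c4) = Li
(r2,c1) = Li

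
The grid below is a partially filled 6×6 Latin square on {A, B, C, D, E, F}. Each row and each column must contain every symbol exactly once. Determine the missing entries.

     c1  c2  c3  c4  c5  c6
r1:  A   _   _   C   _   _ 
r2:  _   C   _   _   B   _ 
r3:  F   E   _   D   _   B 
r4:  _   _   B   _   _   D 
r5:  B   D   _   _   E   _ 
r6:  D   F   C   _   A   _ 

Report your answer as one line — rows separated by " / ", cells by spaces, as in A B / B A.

(r1,c2) = B
(r2,c1) = E
(r3,c3) = A
(r3,c5) = C
(r4,c1) = C
(r4,c2) = A
(r4,c5) = F
(r5,c3) = F
(r5,c4) = A
(r5,c6) = C
(r6,c6) = E
(r1,c5) = D
(r1,c6) = F
(r2,c3) = D
(r2,c4) = F
(r2,c6) = A
(r4,c4) = E
(r6,c4) = B
(r1,c3) = E

A B E C D F / E C D F B A / F E A D C B / C A B E F D / B D F A E C / D F C B A E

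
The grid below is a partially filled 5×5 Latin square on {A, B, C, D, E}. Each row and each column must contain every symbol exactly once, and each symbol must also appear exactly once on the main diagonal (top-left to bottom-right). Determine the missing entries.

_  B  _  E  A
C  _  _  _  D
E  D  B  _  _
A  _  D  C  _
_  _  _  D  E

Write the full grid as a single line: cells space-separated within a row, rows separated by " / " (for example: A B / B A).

D B C E A / C A E B D / E D B A C / A E D C B / B C A D E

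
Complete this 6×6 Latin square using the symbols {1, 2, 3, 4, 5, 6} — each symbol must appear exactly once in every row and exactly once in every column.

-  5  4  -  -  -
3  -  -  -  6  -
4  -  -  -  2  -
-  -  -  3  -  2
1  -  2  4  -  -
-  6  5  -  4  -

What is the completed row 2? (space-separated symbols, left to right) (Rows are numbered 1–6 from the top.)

3 2 1 5 6 4

row 2 has {3,6}; column 3 has {2,4,5} — only 1 is left for (r2,c3).
row 4 has {2,3}; column 3 has {1,2,4,5} — only 6 is left for (r4,c3).
row 5 has {1,2,4}; column 2 has {5,6} — only 3 is left for (r5,c2).
row 5 has {1,2,3,4}; column 5 has {2,4,6} — only 5 is left for (r5,c5).
row 5 has {1,2,3,4,5}; column 6 has {2} — only 6 is left for (r5,c6).
row 6 has {4,5,6}; column 1 has {1,3,4} — only 2 is left for (r6,c1).
row 6 has {2,4,5,6}; column 4 has {3,4} — only 1 is left for (r6,c4).
row 6 has {1,2,4,5,6}; column 6 has {2,6} — only 3 is left for (r6,c6).
row 1 has {4,5}; column 1 has {1,2,3,4} — only 6 is left for (r1,c1).
row 1 has {4,5,6}; column 4 has {1,3,4} — only 2 is left for (r1,c4).
row 1 has {2,4,5,6}; column 6 has {2,3,6} — only 1 is left for (r1,c6).
row 2 has {1,3,6}; column 4 has {1,2,3,4} — only 5 is left for (r2,c4).
row 2 has {1,3,5,6}; column 6 has {1,2,3,6} — only 4 is left for (r2,c6).
row 3 has {2,4}; column 2 has {3,5,6} — only 1 is left for (r3,c2).
row 3 has {1,2,4}; column 3 has {1,2,4,5,6} — only 3 is left for (r3,c3).
row 3 has {1,2,3,4}; column 4 has {1,2,3,4,5} — only 6 is left for (r3,c4).
row 3 has {1,2,3,4,6}; column 6 has {1,2,3,4,6} — only 5 is left for (r3,c6).
row 4 has {2,3,6}; column 1 has {1,2,3,4,6} — only 5 is left for (r4,c1).
row 4 has {2,3,5,6}; column 2 has {1,3,5,6} — only 4 is left for (r4,c2).
row 4 has {2,3,4,5,6}; column 5 has {2,4,5,6} — only 1 is left for (r4,c5).
row 1 has {1,2,4,5,6}; column 5 has {1,2,4,5,6} — only 3 is left for (r1,c5).
row 2 has {1,3,4,5,6}; column 2 has {1,3,4,5,6} — only 2 is left for (r2,c2).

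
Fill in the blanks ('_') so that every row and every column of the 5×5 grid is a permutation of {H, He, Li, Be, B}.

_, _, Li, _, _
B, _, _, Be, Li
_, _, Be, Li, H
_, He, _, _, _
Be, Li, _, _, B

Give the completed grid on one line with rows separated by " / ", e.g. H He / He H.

H Be Li B He / B H He Be Li / He B Be Li H / Li He B H Be / Be Li H He B

(r2,c2) = H
(r2,c3) = He
(r3,c1) = He
(r3,c2) = B
(r4,c5) = Be
(r5,c3) = H
(r5,c4) = He
(r1,c1) = H
(r1,c2) = Be
(r1,c4) = B
(r1,c5) = He
(r4,c1) = Li
(r4,c3) = B
(r4,c4) = H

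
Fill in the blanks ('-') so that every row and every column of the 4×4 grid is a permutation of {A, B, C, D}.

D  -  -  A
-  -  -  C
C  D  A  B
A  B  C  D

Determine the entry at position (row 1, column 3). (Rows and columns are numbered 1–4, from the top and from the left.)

B

(r1,c2): row 1 has {A,D}; column 2 has {B,D}, so it must be C.
(r1,c3): row 1 has {A,C,D}; column 3 has {A,C}, so it must be B.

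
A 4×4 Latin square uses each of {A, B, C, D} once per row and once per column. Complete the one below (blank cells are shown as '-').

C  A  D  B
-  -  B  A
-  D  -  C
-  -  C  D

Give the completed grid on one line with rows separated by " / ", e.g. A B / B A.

C A D B / D C B A / B D A C / A B C D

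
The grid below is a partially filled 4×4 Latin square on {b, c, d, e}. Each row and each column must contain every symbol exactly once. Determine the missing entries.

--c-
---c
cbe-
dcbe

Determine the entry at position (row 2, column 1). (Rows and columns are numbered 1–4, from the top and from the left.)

b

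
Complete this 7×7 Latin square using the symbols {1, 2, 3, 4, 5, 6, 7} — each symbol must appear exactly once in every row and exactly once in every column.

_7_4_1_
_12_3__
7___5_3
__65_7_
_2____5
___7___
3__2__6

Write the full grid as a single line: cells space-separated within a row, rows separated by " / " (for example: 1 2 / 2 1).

5 7 3 4 6 1 2 / 4 1 2 6 3 5 7 / 7 6 4 1 5 2 3 / 2 3 6 5 1 7 4 / 1 2 7 3 4 6 5 / 6 4 5 7 2 3 1 / 3 5 1 2 7 4 6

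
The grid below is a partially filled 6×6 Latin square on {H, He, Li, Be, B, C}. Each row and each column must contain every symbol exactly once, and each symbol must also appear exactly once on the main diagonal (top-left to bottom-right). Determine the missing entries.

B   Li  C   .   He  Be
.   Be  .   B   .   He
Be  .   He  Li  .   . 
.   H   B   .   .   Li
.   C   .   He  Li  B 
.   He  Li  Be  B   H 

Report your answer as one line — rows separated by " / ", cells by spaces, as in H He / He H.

(r1,c4): row 1 has {He,Li,Be,B,C}; column 4 has {He,Li,Be,B}, so it must be H.
(r2,c3): row 2 has {He,Be,B}; column 3 has {He,Li,B,C}, so it must be H.
(r2,c5): row 2 has {H,He,Be,B}; column 5 has {He,Li,B}, so it must be C.
(r3,c2): row 3 has {He,Li,Be}; column 2 has {H,He,Li,Be,C}, so it must be B.
(r3,c5): row 3 has {He,Li,Be,B}; column 5 has {He,Li,B,C}, so it must be H.
(r3,c6): row 3 has {H,He,Li,Be,B}; column 6 has {H,He,Li,Be,B}, so it must be C.
(r4,c4): row 4 has {H,Li,B}; column 4 has {H,He,Li,Be,B}; the diagonal has {H,He,Li,Be,B}, so it must be C.
(r4,c5): row 4 has {H,Li,B,C}; column 5 has {H,He,Li,B,C}, so it must be Be.
(r5,c1): row 5 has {He,Li,B,C}; column 1 has {Be,B}, so it must be H.
(r5,c3): row 5 has {H,He,Li,B,C}; column 3 has {H,He,Li,B,C}, so it must be Be.
(r6,c1): row 6 has {H,He,Li,Be,B}; column 1 has {H,Be,B}, so it must be C.
(r2,c1): row 2 has {H,He,Be,B,C}; column 1 has {H,Be,B,C}, so it must be Li.
(r4,c1): row 4 has {H,Li,Be,B,C}; column 1 has {H,Li,Be,B,C}, so it must be He.

B Li C H He Be / Li Be H B C He / Be B He Li H C / He H B C Be Li / H C Be He Li B / C He Li Be B H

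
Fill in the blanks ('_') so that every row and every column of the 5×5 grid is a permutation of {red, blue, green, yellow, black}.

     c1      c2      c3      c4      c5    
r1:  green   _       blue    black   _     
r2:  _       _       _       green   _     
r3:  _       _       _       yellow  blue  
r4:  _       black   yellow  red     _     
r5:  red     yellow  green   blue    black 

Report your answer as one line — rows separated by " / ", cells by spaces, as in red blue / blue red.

green red blue black yellow / yellow blue black green red / black green red yellow blue / blue black yellow red green / red yellow green blue black

Cell (r1,c2): row 1 has {blue,green,black}; column 2 has {yellow,black} → red.
Cell (r1,c5): row 1 has {red,blue,green,black}; column 5 has {blue,black} → yellow.
Cell (r2,c2): row 2 has {green}; column 2 has {red,yellow,black} → blue.
Cell (r2,c5): row 2 has {blue,green}; column 5 has {blue,yellow,black} → red.
Cell (r3,c1): row 3 has {blue,yellow}; column 1 has {red,green} → black.
Cell (r3,c2): row 3 has {blue,yellow,black}; column 2 has {red,blue,yellow,black} → green.
Cell (r3,c3): row 3 has {blue,green,yellow,black}; column 3 has {blue,green,yellow} → red.
Cell (r4,c1): row 4 has {red,yellow,black}; column 1 has {red,green,black} → blue.
Cell (r4,c5): row 4 has {red,blue,yellow,black}; column 5 has {red,blue,yellow,black} → green.
Cell (r2,c1): row 2 has {red,blue,green}; column 1 has {red,blue,green,black} → yellow.
Cell (r2,c3): row 2 has {red,blue,green,yellow}; column 3 has {red,blue,green,yellow} → black.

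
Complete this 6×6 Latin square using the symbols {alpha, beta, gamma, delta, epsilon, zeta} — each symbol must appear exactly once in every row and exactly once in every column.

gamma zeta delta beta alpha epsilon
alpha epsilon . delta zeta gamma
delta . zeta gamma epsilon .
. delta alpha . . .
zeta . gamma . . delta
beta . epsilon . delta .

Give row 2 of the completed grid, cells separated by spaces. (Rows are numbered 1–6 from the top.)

(r2,c3) = beta

alpha epsilon beta delta zeta gamma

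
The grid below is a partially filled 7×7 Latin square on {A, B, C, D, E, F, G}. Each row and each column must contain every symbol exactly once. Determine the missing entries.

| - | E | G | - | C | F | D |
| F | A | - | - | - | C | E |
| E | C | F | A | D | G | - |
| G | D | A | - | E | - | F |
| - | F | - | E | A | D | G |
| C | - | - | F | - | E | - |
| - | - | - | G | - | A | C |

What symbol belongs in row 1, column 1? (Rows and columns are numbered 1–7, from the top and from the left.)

A

Cell (r1,c4): row 1 has {C,D,E,F,G}; column 4 has {A,E,F,G} → B.
Cell (r2,c4): row 2 has {A,C,E,F}; column 4 has {A,B,E,F,G} → D.
Cell (r3,c7): row 3 has {A,C,D,E,F,G}; column 7 has {C,D,E,F,G} → B.
Cell (r4,c4): row 4 has {A,D,E,F,G}; column 4 has {A,B,D,E,F,G} → C.
Cell (r4,c6): row 4 has {A,C,D,E,F,G}; column 6 has {A,C,D,E,F,G} → B.
Cell (r5,c1): row 5 has {A,D,E,F,G}; column 1 has {C,E,F,G} → B.
Cell (r5,c3): row 5 has {A,B,D,E,F,G}; column 3 has {A,F,G} → C.
Cell (r6,c7): row 6 has {C,E,F}; column 7 has {B,C,D,E,F,G} → A.
Cell (r7,c1): row 7 has {A,C,G}; column 1 has {B,C,E,F,G} → D.
Cell (r7,c2): row 7 has {A,C,D,G}; column 2 has {A,C,D,E,F} → B.
Cell (r7,c3): row 7 has {A,B,C,D,G}; column 3 has {A,C,F,G} → E.
Cell (r7,c5): row 7 has {A,B,C,D,E,G}; column 5 has {A,C,D,E} → F.
Cell (r1,c1): row 1 has {B,C,D,E,F,G}; column 1 has {B,C,D,E,F,G} → A.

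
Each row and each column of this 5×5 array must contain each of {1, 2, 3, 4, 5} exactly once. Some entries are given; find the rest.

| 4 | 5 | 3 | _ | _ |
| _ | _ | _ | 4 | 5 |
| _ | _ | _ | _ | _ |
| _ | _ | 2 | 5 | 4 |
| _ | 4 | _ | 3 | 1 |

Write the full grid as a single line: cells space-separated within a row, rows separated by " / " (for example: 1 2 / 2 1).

4 5 3 1 2 / 3 2 1 4 5 / 5 1 4 2 3 / 1 3 2 5 4 / 2 4 5 3 1

(r1,c5) = 2
(r2,c3) = 1
(r3,c5) = 3
(r5,c3) = 5
(r1,c4) = 1
(r3,c3) = 4
(r3,c4) = 2
(r5,c1) = 2
(r2,c1) = 3
(r2,c2) = 2
(r3,c2) = 1
(r4,c1) = 1
(r4,c2) = 3
(r3,c1) = 5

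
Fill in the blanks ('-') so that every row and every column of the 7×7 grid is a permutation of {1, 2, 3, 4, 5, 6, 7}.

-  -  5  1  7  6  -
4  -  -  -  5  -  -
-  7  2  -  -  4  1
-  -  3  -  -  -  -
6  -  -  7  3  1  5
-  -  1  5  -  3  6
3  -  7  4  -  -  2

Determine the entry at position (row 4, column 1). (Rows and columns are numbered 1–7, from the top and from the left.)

row 1 has {1,5,6,7}; column 1 has {3,4,6} — only 2 is left for (r1,c1).
row 2 has {4,5}; column 3 has {1,2,3,5,7} — only 6 is left for (r2,c3).
row 3 has {1,2,4,7}; column 1 has {2,3,4,6} — only 5 is left for (r3,c1).
row 3 has {1,2,4,5,7}; column 5 has {3,5,7} — only 6 is left for (r3,c5).
row 5 has {1,3,5,6,7}; column 3 has {1,2,3,5,6,7} — only 4 is left for (r5,c3).
row 6 has {1,3,5,6}; column 1 has {2,3,4,5,6} — only 7 is left for (r6,c1).
row 7 has {2,3,4,7}; column 5 has {3,5,6,7} — only 1 is left for (r7,c5).
row 7 has {1,2,3,4,7}; column 6 has {1,3,4,6} — only 5 is left for (r7,c6).
row 3 has {1,2,4,5,6,7}; column 4 has {1,4,5,7} — only 3 is left for (r3,c4).
row 4 has {3}; column 1 has {2,3,4,5,6,7} — only 1 is left for (r4,c1).

1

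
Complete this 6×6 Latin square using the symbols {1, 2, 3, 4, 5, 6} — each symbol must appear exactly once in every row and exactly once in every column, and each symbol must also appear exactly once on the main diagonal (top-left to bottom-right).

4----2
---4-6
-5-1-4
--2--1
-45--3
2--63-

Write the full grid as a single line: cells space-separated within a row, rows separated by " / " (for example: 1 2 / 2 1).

4 3 1 5 6 2 / 1 2 3 4 5 6 / 3 5 6 1 2 4 / 5 6 2 3 4 1 / 6 4 5 2 1 3 / 2 1 4 6 3 5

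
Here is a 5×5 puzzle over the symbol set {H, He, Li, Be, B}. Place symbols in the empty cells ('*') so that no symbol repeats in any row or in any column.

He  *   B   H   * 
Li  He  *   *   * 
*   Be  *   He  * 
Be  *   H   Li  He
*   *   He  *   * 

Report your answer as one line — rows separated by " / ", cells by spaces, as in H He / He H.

He Li B H Be / Li He Be B H / H Be Li He B / Be B H Li He / B H He Be Li

Cell (r1,c2): row 1 has {H,He,B}; column 2 has {He,Be} → Li.
Cell (r1,c5): row 1 has {H,He,Li,B}; column 5 has {He} → Be.
Cell (r2,c3): row 2 has {He,Li}; column 3 has {H,He,B} → Be.
Cell (r2,c4): row 2 has {He,Li,Be}; column 4 has {H,He,Li} → B.
Cell (r2,c5): row 2 has {He,Li,Be,B}; column 5 has {He,Be} → H.
Cell (r3,c3): row 3 has {He,Be}; column 3 has {H,He,Be,B} → Li.
Cell (r3,c5): row 3 has {He,Li,Be}; column 5 has {H,He,Be} → B.
Cell (r4,c2): row 4 has {H,He,Li,Be}; column 2 has {He,Li,Be} → B.
Cell (r5,c2): row 5 has {He}; column 2 has {He,Li,Be,B} → H.
Cell (r5,c4): row 5 has {H,He}; column 4 has {H,He,Li,B} → Be.
Cell (r5,c5): row 5 has {H,He,Be}; column 5 has {H,He,Be,B} → Li.
Cell (r3,c1): row 3 has {He,Li,Be,B}; column 1 has {He,Li,Be} → H.
Cell (r5,c1): row 5 has {H,He,Li,Be}; column 1 has {H,He,Li,Be} → B.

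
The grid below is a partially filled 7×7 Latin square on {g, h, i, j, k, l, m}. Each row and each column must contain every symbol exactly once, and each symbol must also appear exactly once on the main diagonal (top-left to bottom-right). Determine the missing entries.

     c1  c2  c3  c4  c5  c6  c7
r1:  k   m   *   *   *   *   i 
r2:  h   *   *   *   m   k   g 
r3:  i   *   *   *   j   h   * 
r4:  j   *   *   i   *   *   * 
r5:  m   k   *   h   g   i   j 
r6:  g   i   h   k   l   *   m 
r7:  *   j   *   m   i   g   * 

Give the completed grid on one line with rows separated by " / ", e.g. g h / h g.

k m j g h l i / h l i j m k g / i g m l j h k / j h g i k m l / m k l h g i j / g i h k l j m / l j k m i g h

At row 1, column 5: row 1 has {i,k,m}; column 5 has {g,i,j,l,m}; that leaves h.
At row 2, column 2: row 2 has {g,h,k,m}; column 2 has {i,j,k,m}; the diagonal has {g,i,k}; that leaves l.
At row 2, column 4: row 2 has {g,h,k,l,m}; column 4 has {h,i,k,m}; that leaves j.
At row 3, column 2: row 3 has {h,i,j}; column 2 has {i,j,k,l,m}; that leaves g.
At row 3, column 3: row 3 has {g,h,i,j}; column 3 has {h}; the diagonal has {g,i,k,l}; that leaves m.
At row 3, column 4: row 3 has {g,h,i,j,m}; column 4 has {h,i,j,k,m}; that leaves l.
At row 3, column 7: row 3 has {g,h,i,j,l,m}; column 7 has {g,i,j,m}; that leaves k.
At row 4, column 2: row 4 has {i,j}; column 2 has {g,i,j,k,l,m}; that leaves h.
At row 4, column 5: row 4 has {h,i,j}; column 5 has {g,h,i,j,l,m}; that leaves k.
At row 4, column 7: row 4 has {h,i,j,k}; column 7 has {g,i,j,k,m}; that leaves l.
At row 5, column 3: row 5 has {g,h,i,j,k,m}; column 3 has {h,m}; that leaves l.
At row 6, column 6: row 6 has {g,h,i,k,l,m}; column 6 has {g,h,i,k}; the diagonal has {g,i,k,l,m}; that leaves j.
At row 7, column 1: row 7 has {g,i,j,m}; column 1 has {g,h,i,j,k,m}; that leaves l.
At row 7, column 3: row 7 has {g,i,j,l,m}; column 3 has {h,l,m}; that leaves k.
At row 7, column 7: row 7 has {g,i,j,k,l,m}; column 7 has {g,i,j,k,l,m}; the diagonal has {g,i,j,k,l,m}; that leaves h.
At row 1, column 4: row 1 has {h,i,k,m}; column 4 has {h,i,j,k,l,m}; that leaves g.
At row 1, column 6: row 1 has {g,h,i,k,m}; column 6 has {g,h,i,j,k}; that leaves l.
At row 2, column 3: row 2 has {g,h,j,k,l,m}; column 3 has {h,k,l,m}; that leaves i.
At row 4, column 3: row 4 has {h,i,j,k,l}; column 3 has {h,i,k,l,m}; that leaves g.
At row 4, column 6: row 4 has {g,h,i,j,k,l}; column 6 has {g,h,i,j,k,l}; that leaves m.
At row 1, column 3: row 1 has {g,h,i,k,l,m}; column 3 has {g,h,i,k,l,m}; that leaves j.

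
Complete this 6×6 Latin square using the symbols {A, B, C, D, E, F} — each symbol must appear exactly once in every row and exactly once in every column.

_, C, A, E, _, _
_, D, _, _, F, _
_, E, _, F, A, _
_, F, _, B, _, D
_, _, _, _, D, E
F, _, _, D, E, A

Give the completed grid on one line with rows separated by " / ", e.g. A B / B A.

(r1,c5) = B
(r1,c6) = F
(r4,c5) = C
(r6,c2) = B
(r6,c3) = C
(r1,c1) = D
(r4,c3) = E
(r5,c2) = A
(r5,c4) = C
(r2,c3) = B
(r2,c4) = A
(r2,c6) = C
(r3,c3) = D
(r3,c6) = B
(r4,c1) = A
(r5,c1) = B
(r5,c3) = F
(r2,c1) = E
(r3,c1) = C

D C A E B F / E D B A F C / C E D F A B / A F E B C D / B A F C D E / F B C D E A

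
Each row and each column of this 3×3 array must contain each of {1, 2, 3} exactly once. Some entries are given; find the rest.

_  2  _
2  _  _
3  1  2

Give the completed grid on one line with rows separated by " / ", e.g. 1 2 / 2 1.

(r1,c1): row 1 has {2}; column 1 has {2,3}, so it must be 1.
(r1,c3): row 1 has {1,2}; column 3 has {2}, so it must be 3.
(r2,c2): row 2 has {2}; column 2 has {1,2}, so it must be 3.
(r2,c3): row 2 has {2,3}; column 3 has {2,3}, so it must be 1.

1 2 3 / 2 3 1 / 3 1 2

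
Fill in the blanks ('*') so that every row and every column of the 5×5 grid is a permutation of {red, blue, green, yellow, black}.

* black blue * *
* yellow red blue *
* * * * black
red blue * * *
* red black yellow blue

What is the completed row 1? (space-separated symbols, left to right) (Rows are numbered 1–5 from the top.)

yellow black blue green red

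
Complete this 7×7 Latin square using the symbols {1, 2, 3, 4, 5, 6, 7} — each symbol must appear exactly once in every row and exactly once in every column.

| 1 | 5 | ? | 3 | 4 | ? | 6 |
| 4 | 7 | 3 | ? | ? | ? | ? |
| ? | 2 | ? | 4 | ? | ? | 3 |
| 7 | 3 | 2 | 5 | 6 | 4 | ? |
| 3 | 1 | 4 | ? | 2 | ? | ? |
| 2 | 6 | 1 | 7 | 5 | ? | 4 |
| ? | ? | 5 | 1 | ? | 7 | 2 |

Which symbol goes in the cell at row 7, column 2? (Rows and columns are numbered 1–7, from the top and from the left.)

4

(r1,c3) = 7
(r1,c6) = 2
(r2,c5) = 1
(r2,c7) = 5
(r3,c3) = 6
(r3,c5) = 7
(r4,c7) = 1
(r5,c4) = 6
(r5,c6) = 5
(r5,c7) = 7
(r6,c6) = 3
(r7,c1) = 6
(r7,c2) = 4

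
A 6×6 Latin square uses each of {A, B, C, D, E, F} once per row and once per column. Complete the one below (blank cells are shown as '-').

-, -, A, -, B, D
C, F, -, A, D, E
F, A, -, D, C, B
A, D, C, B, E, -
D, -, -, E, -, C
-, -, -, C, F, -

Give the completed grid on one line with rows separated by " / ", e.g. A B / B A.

E C A F B D / C F B A D E / F A E D C B / A D C B E F / D B F E A C / B E D C F A

row 1 has {A,B,D}; column 1 has {A,C,D,F} — only E is left for (r1,c1).
row 1 has {A,B,D,E}; column 2 has {A,D,F} — only C is left for (r1,c2).
row 1 has {A,B,C,D,E}; column 4 has {A,B,C,D,E} — only F is left for (r1,c4).
row 2 has {A,C,D,E,F}; column 3 has {A,C} — only B is left for (r2,c3).
row 3 has {A,B,C,D,F}; column 3 has {A,B,C} — only E is left for (r3,c3).
row 4 has {A,B,C,D,E}; column 6 has {B,C,D,E} — only F is left for (r4,c6).
row 5 has {C,D,E}; column 2 has {A,C,D,F} — only B is left for (r5,c2).
row 5 has {B,C,D,E}; column 3 has {A,B,C,E} — only F is left for (r5,c3).
row 5 has {B,C,D,E,F}; column 5 has {B,C,D,E,F} — only A is left for (r5,c5).
row 6 has {C,F}; column 1 has {A,C,D,E,F} — only B is left for (r6,c1).
row 6 has {B,C,F}; column 2 has {A,B,C,D,F} — only E is left for (r6,c2).
row 6 has {B,C,E,F}; column 3 has {A,B,C,E,F} — only D is left for (r6,c3).
row 6 has {B,C,D,E,F}; column 6 has {B,C,D,E,F} — only A is left for (r6,c6).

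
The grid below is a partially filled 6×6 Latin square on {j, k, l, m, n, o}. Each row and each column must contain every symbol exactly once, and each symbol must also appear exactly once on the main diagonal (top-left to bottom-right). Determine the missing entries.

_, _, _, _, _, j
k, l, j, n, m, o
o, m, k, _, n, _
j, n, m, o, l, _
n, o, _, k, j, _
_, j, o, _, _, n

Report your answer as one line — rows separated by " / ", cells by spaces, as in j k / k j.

(r1,c1) = m
(r1,c2) = k
(r1,c4) = l
(r1,c5) = o
(r3,c4) = j
(r3,c6) = l
(r4,c6) = k
(r5,c3) = l
(r5,c6) = m
(r6,c1) = l
(r6,c4) = m
(r6,c5) = k
(r1,c3) = n

m k n l o j / k l j n m o / o m k j n l / j n m o l k / n o l k j m / l j o m k n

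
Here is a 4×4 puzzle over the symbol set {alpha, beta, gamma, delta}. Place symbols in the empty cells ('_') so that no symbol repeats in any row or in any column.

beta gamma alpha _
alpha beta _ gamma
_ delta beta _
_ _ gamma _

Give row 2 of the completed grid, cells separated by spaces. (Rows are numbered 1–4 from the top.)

alpha beta delta gamma

At row 1, column 4: row 1 has {alpha,beta,gamma}; column 4 has {gamma}; that leaves delta.
At row 2, column 3: row 2 has {alpha,beta,gamma}; column 3 has {alpha,beta,gamma}; that leaves delta.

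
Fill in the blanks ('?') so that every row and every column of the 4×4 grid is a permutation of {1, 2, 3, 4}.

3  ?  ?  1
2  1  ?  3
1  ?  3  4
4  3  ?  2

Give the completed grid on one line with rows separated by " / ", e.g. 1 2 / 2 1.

3 4 2 1 / 2 1 4 3 / 1 2 3 4 / 4 3 1 2

Cell (r2,c3): row 2 has {1,2,3}; column 3 has {3} → 4.
Cell (r3,c2): row 3 has {1,3,4}; column 2 has {1,3} → 2.
Cell (r4,c3): row 4 has {2,3,4}; column 3 has {3,4} → 1.
Cell (r1,c2): row 1 has {1,3}; column 2 has {1,2,3} → 4.
Cell (r1,c3): row 1 has {1,3,4}; column 3 has {1,3,4} → 2.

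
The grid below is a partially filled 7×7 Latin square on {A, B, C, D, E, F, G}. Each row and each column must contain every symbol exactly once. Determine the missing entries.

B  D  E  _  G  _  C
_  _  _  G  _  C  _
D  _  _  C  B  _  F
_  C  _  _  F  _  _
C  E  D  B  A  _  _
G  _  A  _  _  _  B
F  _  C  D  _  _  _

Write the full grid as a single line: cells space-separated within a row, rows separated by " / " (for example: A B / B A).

(r3,c3) = G
(r4,c3) = B
(r5,c7) = G
(r6,c2) = F
(r6,c4) = E
(r6,c6) = D
(r7,c5) = E
(r7,c7) = A
(r2,c3) = F
(r2,c5) = D
(r2,c7) = E
(r3,c2) = A
(r3,c6) = E
(r4,c4) = A
(r4,c6) = G
(r4,c7) = D
(r5,c6) = F
(r6,c5) = C
(r7,c6) = B
(r1,c4) = F
(r1,c6) = A
(r2,c1) = A
(r2,c2) = B
(r4,c1) = E
(r7,c2) = G

B D E F G A C / A B F G D C E / D A G C B E F / E C B A F G D / C E D B A F G / G F A E C D B / F G C D E B A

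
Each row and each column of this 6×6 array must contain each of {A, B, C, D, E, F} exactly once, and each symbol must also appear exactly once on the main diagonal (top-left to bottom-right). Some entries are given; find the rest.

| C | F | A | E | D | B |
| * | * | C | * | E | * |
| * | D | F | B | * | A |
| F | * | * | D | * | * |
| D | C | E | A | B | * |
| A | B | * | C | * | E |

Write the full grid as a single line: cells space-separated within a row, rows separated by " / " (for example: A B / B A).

C F A E D B / B A C F E D / E D F B C A / F E B D A C / D C E A B F / A B D C F E

row 2 has {C,E}; column 1 has {A,C,D,F} — only B is left for (r2,c1).
row 2 has {B,C,E}; column 2 has {B,C,D,F}; the diagonal has {B,C,D,E,F} — only A is left for (r2,c2).
row 2 has {A,B,C,E}; column 4 has {A,B,C,D,E} — only F is left for (r2,c4).
row 2 has {A,B,C,E,F}; column 6 has {A,B,E} — only D is left for (r2,c6).
row 3 has {A,B,D,F}; column 1 has {A,B,C,D,F} — only E is left for (r3,c1).
row 3 has {A,B,D,E,F}; column 5 has {B,D,E} — only C is left for (r3,c5).
row 4 has {D,F}; column 2 has {A,B,C,D,F} — only E is left for (r4,c2).
row 4 has {D,E,F}; column 3 has {A,C,E,F} — only B is left for (r4,c3).
row 4 has {B,D,E,F}; column 5 has {B,C,D,E} — only A is left for (r4,c5).
row 4 has {A,B,D,E,F}; column 6 has {A,B,D,E} — only C is left for (r4,c6).
row 5 has {A,B,C,D,E}; column 6 has {A,B,C,D,E} — only F is left for (r5,c6).
row 6 has {A,B,C,E}; column 3 has {A,B,C,E,F} — only D is left for (r6,c3).
row 6 has {A,B,C,D,E}; column 5 has {A,B,C,D,E} — only F is left for (r6,c5).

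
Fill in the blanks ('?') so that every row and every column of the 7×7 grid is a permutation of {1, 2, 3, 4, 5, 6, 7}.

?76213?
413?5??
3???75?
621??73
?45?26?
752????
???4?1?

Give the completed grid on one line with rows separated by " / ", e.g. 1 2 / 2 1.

Cell (r1,c1): row 1 has {1,2,3,6,7}; column 1 has {3,4,6,7} → 5.
Cell (r1,c7): row 1 has {1,2,3,5,6,7}; column 7 has {3} → 4.
Cell (r2,c6): row 2 has {1,3,4,5}; column 6 has {1,3,5,6,7} → 2.
Cell (r3,c2): row 3 has {3,5,7}; column 2 has {1,2,4,5,7} → 6.
Cell (r3,c3): row 3 has {3,5,6,7}; column 3 has {1,2,3,5,6} → 4.
Cell (r3,c4): row 3 has {3,4,5,6,7}; column 4 has {2,4} → 1.
Cell (r3,c7): row 3 has {1,3,4,5,6,7}; column 7 has {3,4} → 2.
Cell (r4,c4): row 4 has {1,2,3,6,7}; column 4 has {1,2,4} → 5.
Cell (r4,c5): row 4 has {1,2,3,5,6,7}; column 5 has {1,2,5,7} → 4.
Cell (r5,c1): row 5 has {2,4,5,6}; column 1 has {3,4,5,6,7} → 1.
Cell (r5,c7): row 5 has {1,2,4,5,6}; column 7 has {2,3,4} → 7.
Cell (r6,c6): row 6 has {2,5,7}; column 6 has {1,2,3,5,6,7} → 4.
Cell (r7,c1): row 7 has {1,4}; column 1 has {1,3,4,5,6,7} → 2.
Cell (r7,c2): row 7 has {1,2,4}; column 2 has {1,2,4,5,6,7} → 3.
Cell (r7,c3): row 7 has {1,2,3,4}; column 3 has {1,2,3,4,5,6} → 7.
Cell (r7,c5): row 7 has {1,2,3,4,7}; column 5 has {1,2,4,5,7} → 6.
Cell (r7,c7): row 7 has {1,2,3,4,6,7}; column 7 has {2,3,4,7} → 5.
Cell (r2,c7): row 2 has {1,2,3,4,5}; column 7 has {2,3,4,5,7} → 6.
Cell (r5,c4): row 5 has {1,2,4,5,6,7}; column 4 has {1,2,4,5} → 3.
Cell (r6,c4): row 6 has {2,4,5,7}; column 4 has {1,2,3,4,5} → 6.
Cell (r6,c5): row 6 has {2,4,5,6,7}; column 5 has {1,2,4,5,6,7} → 3.
Cell (r6,c7): row 6 has {2,3,4,5,6,7}; column 7 has {2,3,4,5,6,7} → 1.
Cell (r2,c4): row 2 has {1,2,3,4,5,6}; column 4 has {1,2,3,4,5,6} → 7.

5 7 6 2 1 3 4 / 4 1 3 7 5 2 6 / 3 6 4 1 7 5 2 / 6 2 1 5 4 7 3 / 1 4 5 3 2 6 7 / 7 5 2 6 3 4 1 / 2 3 7 4 6 1 5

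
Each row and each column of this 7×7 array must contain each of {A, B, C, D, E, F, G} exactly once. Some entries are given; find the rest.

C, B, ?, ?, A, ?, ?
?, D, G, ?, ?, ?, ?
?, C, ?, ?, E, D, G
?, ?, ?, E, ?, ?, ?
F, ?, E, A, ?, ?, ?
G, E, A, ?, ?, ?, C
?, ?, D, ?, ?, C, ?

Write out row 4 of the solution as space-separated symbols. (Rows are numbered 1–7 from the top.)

D F C E G A B

(r1,c3): row 1 has {A,B,C}; column 3 has {A,D,E,G}, so it must be F.
(r3,c3): row 3 has {C,D,E,G}; column 3 has {A,D,E,F,G}, so it must be B.
(r3,c4): row 3 has {B,C,D,E,G}; column 4 has {A,E}, so it must be F.
(r4,c3): row 4 has {E}; column 3 has {A,B,D,E,F,G}, so it must be C.
(r5,c2): row 5 has {A,E,F}; column 2 has {B,C,D,E}, so it must be G.
(r5,c6): row 5 has {A,E,F,G}; column 6 has {C,D}, so it must be B.
(r5,c7): row 5 has {A,B,E,F,G}; column 7 has {C,G}, so it must be D.
(r6,c6): row 6 has {A,C,E,G}; column 6 has {B,C,D}, so it must be F.
(r1,c7): row 1 has {A,B,C,F}; column 7 has {C,D,G}, so it must be E.
(r3,c1): row 3 has {B,C,D,E,F,G}; column 1 has {C,F,G}, so it must be A.
(r5,c5): row 5 has {A,B,D,E,F,G}; column 5 has {A,E}, so it must be C.
(r1,c6): row 1 has {A,B,C,E,F}; column 6 has {B,C,D,F}, so it must be G.
(r4,c6): row 4 has {C,E}; column 6 has {B,C,D,F,G}, so it must be A.
(r1,c4): row 1 has {A,B,C,E,F,G}; column 4 has {A,E,F}, so it must be D.
(r2,c6): row 2 has {D,G}; column 6 has {A,B,C,D,F,G}, so it must be E.
(r4,c2): row 4 has {A,C,E}; column 2 has {B,C,D,E,G}, so it must be F.
(r4,c7): row 4 has {A,C,E,F}; column 7 has {C,D,E,G}, so it must be B.
(r6,c4): row 6 has {A,C,E,F,G}; column 4 has {A,D,E,F}, so it must be B.
(r6,c5): row 6 has {A,B,C,E,F,G}; column 5 has {A,C,E}, so it must be D.
(r7,c2): row 7 has {C,D}; column 2 has {B,C,D,E,F,G}, so it must be A.
(r7,c4): row 7 has {A,C,D}; column 4 has {A,B,D,E,F}, so it must be G.
(r7,c7): row 7 has {A,C,D,G}; column 7 has {B,C,D,E,G}, so it must be F.
(r2,c1): row 2 has {D,E,G}; column 1 has {A,C,F,G}, so it must be B.
(r2,c4): row 2 has {B,D,E,G}; column 4 has {A,B,D,E,F,G}, so it must be C.
(r2,c5): row 2 has {B,C,D,E,G}; column 5 has {A,C,D,E}, so it must be F.
(r2,c7): row 2 has {B,C,D,E,F,G}; column 7 has {B,C,D,E,F,G}, so it must be A.
(r4,c1): row 4 has {A,B,C,E,F}; column 1 has {A,B,C,F,G}, so it must be D.
(r4,c5): row 4 has {A,B,C,D,E,F}; column 5 has {A,C,D,E,F}, so it must be G.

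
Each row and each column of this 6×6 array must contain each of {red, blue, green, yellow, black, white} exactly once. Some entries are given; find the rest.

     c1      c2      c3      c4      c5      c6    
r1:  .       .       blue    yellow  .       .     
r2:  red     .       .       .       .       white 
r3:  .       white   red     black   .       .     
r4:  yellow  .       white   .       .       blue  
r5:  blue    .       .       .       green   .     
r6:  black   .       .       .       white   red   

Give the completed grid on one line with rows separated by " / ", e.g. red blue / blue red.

row 3 has {red,black,white}; column 1 has {red,blue,yellow,black} — only green is left for (r3,c1).
row 3 has {red,green,black,white}; column 6 has {red,blue,white} — only yellow is left for (r3,c6).
row 5 has {blue,green}; column 6 has {red,blue,yellow,white} — only black is left for (r5,c6).
row 1 has {blue,yellow}; column 1 has {red,blue,green,yellow,black} — only white is left for (r1,c1).
row 1 has {blue,yellow,white}; column 6 has {red,blue,yellow,black,white} — only green is left for (r1,c6).
row 3 has {red,green,yellow,black,white}; column 5 has {green,white} — only blue is left for (r3,c5).
row 5 has {blue,green,black}; column 3 has {red,blue,white} — only yellow is left for (r5,c3).
row 6 has {red,black,white}; column 3 has {red,blue,yellow,white} — only green is left for (r6,c3).
row 6 has {red,green,black,white}; column 4 has {yellow,black} — only blue is left for (r6,c4).
row 2 has {red,white}; column 3 has {red,blue,green,yellow,white} — only black is left for (r2,c3).
row 2 has {red,black,white}; column 4 has {blue,yellow,black} — only green is left for (r2,c4).
row 2 has {red,green,black,white}; column 5 has {blue,green,white} — only yellow is left for (r2,c5).
row 4 has {blue,yellow,white}; column 4 has {blue,green,yellow,black} — only red is left for (r4,c4).
row 4 has {red,blue,yellow,white}; column 5 has {blue,green,yellow,white} — only black is left for (r4,c5).
row 5 has {blue,green,yellow,black}; column 2 has {white} — only red is left for (r5,c2).
row 5 has {red,blue,green,yellow,black}; column 4 has {red,blue,green,yellow,black} — only white is left for (r5,c4).
row 6 has {red,blue,green,black,white}; column 2 has {red,white} — only yellow is left for (r6,c2).
row 1 has {blue,green,yellow,white}; column 2 has {red,yellow,white} — only black is left for (r1,c2).
row 1 has {blue,green,yellow,black,white}; column 5 has {blue,green,yellow,black,white} — only red is left for (r1,c5).
row 2 has {red,green,yellow,black,white}; column 2 has {red,yellow,black,white} — only blue is left for (r2,c2).
row 4 has {red,blue,yellow,black,white}; column 2 has {red,blue,yellow,black,white} — only green is left for (r4,c2).

white black blue yellow red green / red blue black green yellow white / green white red black blue yellow / yellow green white red black blue / blue red yellow white green black / black yellow green blue white red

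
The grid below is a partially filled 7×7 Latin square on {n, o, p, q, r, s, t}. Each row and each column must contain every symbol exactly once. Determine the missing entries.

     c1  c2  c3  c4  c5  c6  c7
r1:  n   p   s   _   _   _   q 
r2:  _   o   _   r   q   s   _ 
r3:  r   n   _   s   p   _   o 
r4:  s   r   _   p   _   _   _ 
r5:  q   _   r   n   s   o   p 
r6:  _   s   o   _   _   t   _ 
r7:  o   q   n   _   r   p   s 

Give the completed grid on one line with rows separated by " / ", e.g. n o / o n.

n p s o t r q / t o p r q s n / r n t s p q o / s r q p o n t / q t r n s o p / p s o q n t r / o q n t r p s

At row 1, column 6: row 1 has {n,p,q,s}; column 6 has {o,p,s,t}; that leaves r.
At row 3, column 6: row 3 has {n,o,p,r,s}; column 6 has {o,p,r,s,t}; that leaves q.
At row 4, column 6: row 4 has {p,r,s}; column 6 has {o,p,q,r,s,t}; that leaves n.
At row 4, column 7: row 4 has {n,p,r,s}; column 7 has {o,p,q,s}; that leaves t.
At row 5, column 2: row 5 has {n,o,p,q,r,s}; column 2 has {n,o,p,q,r,s}; that leaves t.
At row 6, column 1: row 6 has {o,s,t}; column 1 has {n,o,q,r,s}; that leaves p.
At row 6, column 4: row 6 has {o,p,s,t}; column 4 has {n,p,r,s}; that leaves q.
At row 6, column 5: row 6 has {o,p,q,s,t}; column 5 has {p,q,r,s}; that leaves n.
At row 6, column 7: row 6 has {n,o,p,q,s,t}; column 7 has {o,p,q,s,t}; that leaves r.
At row 7, column 4: row 7 has {n,o,p,q,r,s}; column 4 has {n,p,q,r,s}; that leaves t.
At row 1, column 4: row 1 has {n,p,q,r,s}; column 4 has {n,p,q,r,s,t}; that leaves o.
At row 1, column 5: row 1 has {n,o,p,q,r,s}; column 5 has {n,p,q,r,s}; that leaves t.
At row 2, column 1: row 2 has {o,q,r,s}; column 1 has {n,o,p,q,r,s}; that leaves t.
At row 2, column 3: row 2 has {o,q,r,s,t}; column 3 has {n,o,r,s}; that leaves p.
At row 2, column 7: row 2 has {o,p,q,r,s,t}; column 7 has {o,p,q,r,s,t}; that leaves n.
At row 3, column 3: row 3 has {n,o,p,q,r,s}; column 3 has {n,o,p,r,s}; that leaves t.
At row 4, column 3: row 4 has {n,p,r,s,t}; column 3 has {n,o,p,r,s,t}; that leaves q.
At row 4, column 5: row 4 has {n,p,q,r,s,t}; column 5 has {n,p,q,r,s,t}; that leaves o.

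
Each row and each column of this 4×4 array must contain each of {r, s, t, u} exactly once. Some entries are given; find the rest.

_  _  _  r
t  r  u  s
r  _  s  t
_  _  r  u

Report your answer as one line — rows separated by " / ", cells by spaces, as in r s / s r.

u s t r / t r u s / r u s t / s t r u

(r1,c3) = t
(r3,c2) = u
(r4,c1) = s
(r4,c2) = t
(r1,c1) = u
(r1,c2) = s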